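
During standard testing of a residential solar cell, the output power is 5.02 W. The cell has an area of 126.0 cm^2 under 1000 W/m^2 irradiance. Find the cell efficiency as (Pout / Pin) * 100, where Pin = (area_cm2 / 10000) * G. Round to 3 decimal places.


First compute the input power:
  Pin = area_cm2 / 10000 * G = 126.0 / 10000 * 1000 = 12.6 W
Then compute efficiency:
  Efficiency = (Pout / Pin) * 100 = (5.02 / 12.6) * 100
  Efficiency = 39.841%

39.841


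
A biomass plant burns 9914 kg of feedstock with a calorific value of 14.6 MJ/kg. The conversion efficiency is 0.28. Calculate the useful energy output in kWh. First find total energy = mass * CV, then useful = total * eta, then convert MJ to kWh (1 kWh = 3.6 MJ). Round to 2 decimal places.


Total energy = mass * CV = 9914 * 14.6 = 144744.4 MJ
Useful energy = total * eta = 144744.4 * 0.28 = 40528.43 MJ
Convert to kWh: 40528.43 / 3.6
Useful energy = 11257.90 kWh

11257.90


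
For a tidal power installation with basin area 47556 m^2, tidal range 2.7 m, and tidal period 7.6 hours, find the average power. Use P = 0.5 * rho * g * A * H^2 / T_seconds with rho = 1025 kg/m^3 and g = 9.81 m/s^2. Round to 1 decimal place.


Convert period to seconds: T = 7.6 * 3600 = 27360.0 s
H^2 = 2.7^2 = 7.29
P = 0.5 * rho * g * A * H^2 / T
P = 0.5 * 1025 * 9.81 * 47556 * 7.29 / 27360.0
P = 63705.9 W

63705.9


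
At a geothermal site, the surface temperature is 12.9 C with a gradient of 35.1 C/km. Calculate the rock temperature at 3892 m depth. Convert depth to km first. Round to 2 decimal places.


Convert depth to km: 3892 / 1000 = 3.892 km
Temperature increase = gradient * depth_km = 35.1 * 3.892 = 136.61 C
Temperature at depth = T_surface + delta_T = 12.9 + 136.61
T = 149.51 C

149.51


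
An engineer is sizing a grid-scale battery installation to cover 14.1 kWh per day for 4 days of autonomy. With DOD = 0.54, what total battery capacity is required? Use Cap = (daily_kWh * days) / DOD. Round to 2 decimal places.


Total energy needed = daily * days = 14.1 * 4 = 56.4 kWh
Account for depth of discharge:
  Cap = total_energy / DOD = 56.4 / 0.54
  Cap = 104.44 kWh

104.44


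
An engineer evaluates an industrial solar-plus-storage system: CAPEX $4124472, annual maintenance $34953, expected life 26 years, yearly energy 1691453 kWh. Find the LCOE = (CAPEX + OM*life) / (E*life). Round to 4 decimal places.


Total cost = CAPEX + OM * lifetime = 4124472 + 34953 * 26 = 4124472 + 908778 = 5033250
Total generation = annual * lifetime = 1691453 * 26 = 43977778 kWh
LCOE = 5033250 / 43977778
LCOE = 0.1144 $/kWh

0.1144


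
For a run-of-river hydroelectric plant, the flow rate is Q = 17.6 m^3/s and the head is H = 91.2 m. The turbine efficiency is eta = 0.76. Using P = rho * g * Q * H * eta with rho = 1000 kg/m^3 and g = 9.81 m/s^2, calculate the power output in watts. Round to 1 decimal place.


Apply the hydropower formula P = rho * g * Q * H * eta
rho * g = 1000 * 9.81 = 9810.0
P = 9810.0 * 17.6 * 91.2 * 0.76
P = 11967132.7 W

11967132.7


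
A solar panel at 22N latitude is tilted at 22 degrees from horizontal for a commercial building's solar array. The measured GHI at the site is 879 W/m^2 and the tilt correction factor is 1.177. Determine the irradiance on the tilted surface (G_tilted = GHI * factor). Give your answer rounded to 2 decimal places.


Identify the given values:
  GHI = 879 W/m^2, tilt correction factor = 1.177
Apply the formula G_tilted = GHI * factor:
  G_tilted = 879 * 1.177
  G_tilted = 1034.58 W/m^2

1034.58


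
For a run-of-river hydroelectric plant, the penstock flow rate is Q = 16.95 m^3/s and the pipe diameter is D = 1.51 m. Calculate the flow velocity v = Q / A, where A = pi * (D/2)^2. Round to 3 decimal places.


Compute pipe cross-sectional area:
  A = pi * (D/2)^2 = pi * (1.51/2)^2 = 1.7908 m^2
Calculate velocity:
  v = Q / A = 16.95 / 1.7908
  v = 9.465 m/s

9.465


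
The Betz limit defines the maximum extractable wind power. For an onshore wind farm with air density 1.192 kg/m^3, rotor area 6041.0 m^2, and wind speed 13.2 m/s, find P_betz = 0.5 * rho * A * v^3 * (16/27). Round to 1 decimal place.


The Betz coefficient Cp_max = 16/27 = 0.5926
v^3 = 13.2^3 = 2299.968
P_betz = 0.5 * rho * A * v^3 * Cp_max
P_betz = 0.5 * 1.192 * 6041.0 * 2299.968 * 0.5926
P_betz = 4907192.6 W

4907192.6


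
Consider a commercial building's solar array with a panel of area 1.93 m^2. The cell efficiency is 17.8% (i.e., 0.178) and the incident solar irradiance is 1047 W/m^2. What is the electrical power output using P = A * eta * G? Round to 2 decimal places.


Use the solar power formula P = A * eta * G.
Given: A = 1.93 m^2, eta = 0.178, G = 1047 W/m^2
P = 1.93 * 0.178 * 1047
P = 359.69 W

359.69


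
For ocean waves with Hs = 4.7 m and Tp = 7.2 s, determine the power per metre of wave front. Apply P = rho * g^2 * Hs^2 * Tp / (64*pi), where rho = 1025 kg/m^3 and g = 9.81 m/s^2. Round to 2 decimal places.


Apply wave power formula:
  g^2 = 9.81^2 = 96.2361
  Hs^2 = 4.7^2 = 22.09
  Numerator = rho * g^2 * Hs^2 * Tp = 1025 * 96.2361 * 22.09 * 7.2 = 15688813.21
  Denominator = 64 * pi = 201.0619
  P = 15688813.21 / 201.0619 = 78029.76 W/m

78029.76


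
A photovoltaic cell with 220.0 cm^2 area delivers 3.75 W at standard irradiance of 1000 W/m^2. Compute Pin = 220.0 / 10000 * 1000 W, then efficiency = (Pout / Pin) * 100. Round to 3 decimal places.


First compute the input power:
  Pin = area_cm2 / 10000 * G = 220.0 / 10000 * 1000 = 22.0 W
Then compute efficiency:
  Efficiency = (Pout / Pin) * 100 = (3.75 / 22.0) * 100
  Efficiency = 17.045%

17.045


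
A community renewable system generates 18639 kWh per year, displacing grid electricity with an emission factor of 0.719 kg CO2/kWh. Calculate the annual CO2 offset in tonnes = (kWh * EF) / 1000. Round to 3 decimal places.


CO2 offset in kg = generation * emission_factor
CO2 offset = 18639 * 0.719 = 13401.44 kg
Convert to tonnes:
  CO2 offset = 13401.44 / 1000 = 13.401 tonnes

13.401


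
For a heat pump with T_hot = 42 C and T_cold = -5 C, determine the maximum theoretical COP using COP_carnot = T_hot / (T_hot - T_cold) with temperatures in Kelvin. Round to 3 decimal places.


Convert to Kelvin:
  T_hot = 42 + 273.15 = 315.15 K
  T_cold = -5 + 273.15 = 268.15 K
Apply Carnot COP formula:
  COP = T_hot_K / (T_hot_K - T_cold_K) = 315.15 / 47.0
  COP = 6.705

6.705


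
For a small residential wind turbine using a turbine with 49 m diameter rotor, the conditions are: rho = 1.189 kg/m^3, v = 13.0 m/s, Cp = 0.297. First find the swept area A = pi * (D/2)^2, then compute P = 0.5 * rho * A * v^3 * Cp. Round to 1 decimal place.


Step 1 -- Compute swept area:
  A = pi * (D/2)^2 = pi * (49/2)^2 = 1885.74 m^2
Step 2 -- Apply wind power equation:
  P = 0.5 * rho * A * v^3 * Cp
  v^3 = 13.0^3 = 2197.0
  P = 0.5 * 1.189 * 1885.74 * 2197.0 * 0.297
  P = 731510.2 W

731510.2


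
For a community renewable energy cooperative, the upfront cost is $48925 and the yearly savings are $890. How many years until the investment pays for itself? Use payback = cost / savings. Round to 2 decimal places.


Simple payback period = initial cost / annual savings
Payback = 48925 / 890
Payback = 54.97 years

54.97


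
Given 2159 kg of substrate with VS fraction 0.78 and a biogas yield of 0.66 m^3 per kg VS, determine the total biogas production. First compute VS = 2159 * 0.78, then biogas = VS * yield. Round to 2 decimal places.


Compute volatile solids:
  VS = mass * VS_fraction = 2159 * 0.78 = 1684.02 kg
Calculate biogas volume:
  Biogas = VS * specific_yield = 1684.02 * 0.66
  Biogas = 1111.45 m^3

1111.45


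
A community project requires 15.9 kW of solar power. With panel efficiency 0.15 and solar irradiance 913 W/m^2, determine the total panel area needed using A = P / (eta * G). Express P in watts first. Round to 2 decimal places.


Convert target power to watts: P = 15.9 * 1000 = 15900.0 W
Compute denominator: eta * G = 0.15 * 913 = 136.95
Required area A = P / (eta * G) = 15900.0 / 136.95
A = 116.10 m^2

116.10


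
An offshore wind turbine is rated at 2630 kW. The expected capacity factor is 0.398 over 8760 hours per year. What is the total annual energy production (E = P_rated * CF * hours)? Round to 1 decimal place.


Annual energy = rated_kW * capacity_factor * hours_per_year
Given: P_rated = 2630 kW, CF = 0.398, hours = 8760
E = 2630 * 0.398 * 8760
E = 9169442.4 kWh

9169442.4


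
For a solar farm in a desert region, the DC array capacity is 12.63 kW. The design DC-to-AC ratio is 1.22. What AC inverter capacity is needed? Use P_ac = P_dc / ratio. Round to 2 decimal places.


The inverter AC capacity is determined by the DC/AC ratio.
Given: P_dc = 12.63 kW, DC/AC ratio = 1.22
P_ac = P_dc / ratio = 12.63 / 1.22
P_ac = 10.35 kW

10.35


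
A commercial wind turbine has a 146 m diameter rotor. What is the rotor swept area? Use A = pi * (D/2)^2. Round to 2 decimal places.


Compute the rotor radius:
  r = D / 2 = 146 / 2 = 73.0 m
Calculate swept area:
  A = pi * r^2 = pi * 73.0^2
  A = 16741.55 m^2

16741.55


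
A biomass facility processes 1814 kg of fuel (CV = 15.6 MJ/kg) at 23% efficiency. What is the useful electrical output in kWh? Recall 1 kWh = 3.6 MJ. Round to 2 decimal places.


Total energy = mass * CV = 1814 * 15.6 = 28298.4 MJ
Useful energy = total * eta = 28298.4 * 0.23 = 6508.63 MJ
Convert to kWh: 6508.63 / 3.6
Useful energy = 1807.95 kWh

1807.95


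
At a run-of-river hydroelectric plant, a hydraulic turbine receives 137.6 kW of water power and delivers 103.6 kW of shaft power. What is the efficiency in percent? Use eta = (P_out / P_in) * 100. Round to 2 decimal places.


Turbine efficiency = (output power / input power) * 100
eta = (103.6 / 137.6) * 100
eta = 75.29%

75.29


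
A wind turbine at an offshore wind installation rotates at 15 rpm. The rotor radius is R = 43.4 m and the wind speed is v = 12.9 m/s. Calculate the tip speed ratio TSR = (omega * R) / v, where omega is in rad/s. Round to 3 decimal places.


Convert rotational speed to rad/s:
  omega = 15 * 2 * pi / 60 = 1.5708 rad/s
Compute tip speed:
  v_tip = omega * R = 1.5708 * 43.4 = 68.173 m/s
Tip speed ratio:
  TSR = v_tip / v_wind = 68.173 / 12.9 = 5.285

5.285


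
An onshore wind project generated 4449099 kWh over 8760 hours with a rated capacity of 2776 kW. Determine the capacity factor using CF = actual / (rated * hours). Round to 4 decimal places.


Capacity factor = actual output / maximum possible output
Maximum possible = rated * hours = 2776 * 8760 = 24317760 kWh
CF = 4449099 / 24317760
CF = 0.1830

0.1830


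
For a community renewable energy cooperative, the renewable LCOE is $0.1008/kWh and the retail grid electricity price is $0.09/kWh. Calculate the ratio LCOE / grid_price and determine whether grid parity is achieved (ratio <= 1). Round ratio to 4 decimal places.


Compare LCOE to grid price:
  LCOE = $0.1008/kWh, Grid price = $0.09/kWh
  Ratio = LCOE / grid_price = 0.1008 / 0.09 = 1.1200
  Grid parity achieved (ratio <= 1)? no

1.1200


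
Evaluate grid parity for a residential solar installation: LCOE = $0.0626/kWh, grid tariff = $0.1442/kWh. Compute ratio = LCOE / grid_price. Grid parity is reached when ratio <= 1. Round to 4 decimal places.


Compare LCOE to grid price:
  LCOE = $0.0626/kWh, Grid price = $0.1442/kWh
  Ratio = LCOE / grid_price = 0.0626 / 0.1442 = 0.4341
  Grid parity achieved (ratio <= 1)? yes

0.4341


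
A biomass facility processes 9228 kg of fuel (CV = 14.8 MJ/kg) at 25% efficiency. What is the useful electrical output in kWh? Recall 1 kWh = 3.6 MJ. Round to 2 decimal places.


Total energy = mass * CV = 9228 * 14.8 = 136574.4 MJ
Useful energy = total * eta = 136574.4 * 0.25 = 34143.6 MJ
Convert to kWh: 34143.6 / 3.6
Useful energy = 9484.33 kWh

9484.33


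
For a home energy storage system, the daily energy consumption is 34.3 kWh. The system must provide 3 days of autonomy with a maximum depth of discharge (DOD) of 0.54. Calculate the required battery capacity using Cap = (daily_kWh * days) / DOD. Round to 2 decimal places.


Total energy needed = daily * days = 34.3 * 3 = 102.9 kWh
Account for depth of discharge:
  Cap = total_energy / DOD = 102.9 / 0.54
  Cap = 190.56 kWh

190.56


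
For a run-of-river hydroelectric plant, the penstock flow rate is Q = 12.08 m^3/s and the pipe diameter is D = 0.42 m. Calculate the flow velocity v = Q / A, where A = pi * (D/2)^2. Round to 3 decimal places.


Compute pipe cross-sectional area:
  A = pi * (D/2)^2 = pi * (0.42/2)^2 = 0.1385 m^2
Calculate velocity:
  v = Q / A = 12.08 / 0.1385
  v = 87.192 m/s

87.192


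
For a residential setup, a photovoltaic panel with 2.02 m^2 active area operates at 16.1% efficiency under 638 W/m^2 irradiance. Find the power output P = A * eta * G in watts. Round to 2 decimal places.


Use the solar power formula P = A * eta * G.
Given: A = 2.02 m^2, eta = 0.161, G = 638 W/m^2
P = 2.02 * 0.161 * 638
P = 207.49 W

207.49


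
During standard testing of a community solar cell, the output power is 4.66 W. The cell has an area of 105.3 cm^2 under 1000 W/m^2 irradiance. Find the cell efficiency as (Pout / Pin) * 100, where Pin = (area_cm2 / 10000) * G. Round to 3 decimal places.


First compute the input power:
  Pin = area_cm2 / 10000 * G = 105.3 / 10000 * 1000 = 10.53 W
Then compute efficiency:
  Efficiency = (Pout / Pin) * 100 = (4.66 / 10.53) * 100
  Efficiency = 44.255%

44.255


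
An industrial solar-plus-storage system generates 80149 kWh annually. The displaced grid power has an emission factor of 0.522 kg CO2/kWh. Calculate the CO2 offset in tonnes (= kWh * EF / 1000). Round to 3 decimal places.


CO2 offset in kg = generation * emission_factor
CO2 offset = 80149 * 0.522 = 41837.78 kg
Convert to tonnes:
  CO2 offset = 41837.78 / 1000 = 41.838 tonnes

41.838


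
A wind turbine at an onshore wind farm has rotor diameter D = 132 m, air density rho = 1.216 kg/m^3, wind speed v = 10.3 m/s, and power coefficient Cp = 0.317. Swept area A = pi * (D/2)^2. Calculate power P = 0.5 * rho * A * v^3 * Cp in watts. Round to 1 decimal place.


Step 1 -- Compute swept area:
  A = pi * (D/2)^2 = pi * (132/2)^2 = 13684.78 m^2
Step 2 -- Apply wind power equation:
  P = 0.5 * rho * A * v^3 * Cp
  v^3 = 10.3^3 = 1092.727
  P = 0.5 * 1.216 * 13684.78 * 1092.727 * 0.317
  P = 2882121.3 W

2882121.3


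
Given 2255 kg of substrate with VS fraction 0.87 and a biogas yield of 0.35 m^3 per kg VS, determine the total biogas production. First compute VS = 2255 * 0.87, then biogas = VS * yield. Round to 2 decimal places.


Compute volatile solids:
  VS = mass * VS_fraction = 2255 * 0.87 = 1961.85 kg
Calculate biogas volume:
  Biogas = VS * specific_yield = 1961.85 * 0.35
  Biogas = 686.65 m^3

686.65


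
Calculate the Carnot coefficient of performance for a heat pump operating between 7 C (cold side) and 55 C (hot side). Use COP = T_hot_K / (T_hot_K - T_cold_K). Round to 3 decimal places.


Convert to Kelvin:
  T_hot = 55 + 273.15 = 328.15 K
  T_cold = 7 + 273.15 = 280.15 K
Apply Carnot COP formula:
  COP = T_hot_K / (T_hot_K - T_cold_K) = 328.15 / 48.0
  COP = 6.836

6.836


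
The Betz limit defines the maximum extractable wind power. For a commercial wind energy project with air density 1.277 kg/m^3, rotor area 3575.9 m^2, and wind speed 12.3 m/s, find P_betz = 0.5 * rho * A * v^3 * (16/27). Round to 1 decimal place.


The Betz coefficient Cp_max = 16/27 = 0.5926
v^3 = 12.3^3 = 1860.867
P_betz = 0.5 * rho * A * v^3 * Cp_max
P_betz = 0.5 * 1.277 * 3575.9 * 1860.867 * 0.5926
P_betz = 2517780.2 W

2517780.2


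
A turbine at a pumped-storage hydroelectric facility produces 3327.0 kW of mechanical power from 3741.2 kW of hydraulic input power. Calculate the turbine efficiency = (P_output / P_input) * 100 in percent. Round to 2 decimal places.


Turbine efficiency = (output power / input power) * 100
eta = (3327.0 / 3741.2) * 100
eta = 88.93%

88.93


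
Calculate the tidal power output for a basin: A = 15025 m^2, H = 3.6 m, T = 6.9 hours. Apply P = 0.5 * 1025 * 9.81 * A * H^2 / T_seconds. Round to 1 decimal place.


Convert period to seconds: T = 6.9 * 3600 = 24840.0 s
H^2 = 3.6^2 = 12.96
P = 0.5 * rho * g * A * H^2 / T
P = 0.5 * 1025 * 9.81 * 15025 * 12.96 / 24840.0
P = 39412.2 W

39412.2


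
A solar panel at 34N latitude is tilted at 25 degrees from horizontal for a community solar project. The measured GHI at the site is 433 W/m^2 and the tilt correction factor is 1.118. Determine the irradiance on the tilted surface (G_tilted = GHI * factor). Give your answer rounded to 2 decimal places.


Identify the given values:
  GHI = 433 W/m^2, tilt correction factor = 1.118
Apply the formula G_tilted = GHI * factor:
  G_tilted = 433 * 1.118
  G_tilted = 484.09 W/m^2

484.09


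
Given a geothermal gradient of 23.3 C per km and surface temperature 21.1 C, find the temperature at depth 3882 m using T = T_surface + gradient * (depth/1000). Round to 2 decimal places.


Convert depth to km: 3882 / 1000 = 3.882 km
Temperature increase = gradient * depth_km = 23.3 * 3.882 = 90.45 C
Temperature at depth = T_surface + delta_T = 21.1 + 90.45
T = 111.55 C

111.55


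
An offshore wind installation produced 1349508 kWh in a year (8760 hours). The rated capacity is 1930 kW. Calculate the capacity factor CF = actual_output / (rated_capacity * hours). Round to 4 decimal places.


Capacity factor = actual output / maximum possible output
Maximum possible = rated * hours = 1930 * 8760 = 16906800 kWh
CF = 1349508 / 16906800
CF = 0.0798

0.0798


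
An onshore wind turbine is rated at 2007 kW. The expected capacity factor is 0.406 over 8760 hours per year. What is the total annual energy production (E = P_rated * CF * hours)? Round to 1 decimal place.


Annual energy = rated_kW * capacity_factor * hours_per_year
Given: P_rated = 2007 kW, CF = 0.406, hours = 8760
E = 2007 * 0.406 * 8760
E = 7138015.9 kWh

7138015.9


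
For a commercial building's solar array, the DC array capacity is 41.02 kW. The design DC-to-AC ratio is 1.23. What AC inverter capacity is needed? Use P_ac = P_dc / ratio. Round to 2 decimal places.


The inverter AC capacity is determined by the DC/AC ratio.
Given: P_dc = 41.02 kW, DC/AC ratio = 1.23
P_ac = P_dc / ratio = 41.02 / 1.23
P_ac = 33.35 kW

33.35


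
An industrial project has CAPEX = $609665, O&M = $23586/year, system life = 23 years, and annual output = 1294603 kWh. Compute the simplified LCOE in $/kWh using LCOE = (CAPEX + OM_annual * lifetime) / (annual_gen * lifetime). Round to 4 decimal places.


Total cost = CAPEX + OM * lifetime = 609665 + 23586 * 23 = 609665 + 542478 = 1152143
Total generation = annual * lifetime = 1294603 * 23 = 29775869 kWh
LCOE = 1152143 / 29775869
LCOE = 0.0387 $/kWh

0.0387


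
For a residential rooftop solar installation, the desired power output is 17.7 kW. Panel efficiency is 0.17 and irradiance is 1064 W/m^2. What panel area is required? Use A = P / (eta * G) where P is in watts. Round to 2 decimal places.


Convert target power to watts: P = 17.7 * 1000 = 17700.0 W
Compute denominator: eta * G = 0.17 * 1064 = 180.88
Required area A = P / (eta * G) = 17700.0 / 180.88
A = 97.85 m^2

97.85


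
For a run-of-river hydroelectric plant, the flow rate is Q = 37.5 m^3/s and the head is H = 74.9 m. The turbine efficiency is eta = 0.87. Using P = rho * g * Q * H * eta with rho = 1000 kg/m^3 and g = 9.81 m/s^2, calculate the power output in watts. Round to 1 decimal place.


Apply the hydropower formula P = rho * g * Q * H * eta
rho * g = 1000 * 9.81 = 9810.0
P = 9810.0 * 37.5 * 74.9 * 0.87
P = 23971838.6 W

23971838.6


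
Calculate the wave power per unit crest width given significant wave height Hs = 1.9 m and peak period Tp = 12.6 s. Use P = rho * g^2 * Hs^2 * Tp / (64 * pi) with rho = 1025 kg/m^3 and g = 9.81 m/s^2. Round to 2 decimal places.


Apply wave power formula:
  g^2 = 9.81^2 = 96.2361
  Hs^2 = 1.9^2 = 3.61
  Numerator = rho * g^2 * Hs^2 * Tp = 1025 * 96.2361 * 3.61 * 12.6 = 4486830.13
  Denominator = 64 * pi = 201.0619
  P = 4486830.13 / 201.0619 = 22315.66 W/m

22315.66


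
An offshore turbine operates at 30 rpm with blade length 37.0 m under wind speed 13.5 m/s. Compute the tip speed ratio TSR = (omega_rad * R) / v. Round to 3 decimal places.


Convert rotational speed to rad/s:
  omega = 30 * 2 * pi / 60 = 3.1416 rad/s
Compute tip speed:
  v_tip = omega * R = 3.1416 * 37.0 = 116.239 m/s
Tip speed ratio:
  TSR = v_tip / v_wind = 116.239 / 13.5 = 8.610

8.610


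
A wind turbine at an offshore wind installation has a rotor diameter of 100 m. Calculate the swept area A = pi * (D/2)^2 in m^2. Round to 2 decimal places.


Compute the rotor radius:
  r = D / 2 = 100 / 2 = 50.0 m
Calculate swept area:
  A = pi * r^2 = pi * 50.0^2
  A = 7853.98 m^2

7853.98


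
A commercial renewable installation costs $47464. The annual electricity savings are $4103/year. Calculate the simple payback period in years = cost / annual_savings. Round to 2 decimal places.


Simple payback period = initial cost / annual savings
Payback = 47464 / 4103
Payback = 11.57 years

11.57


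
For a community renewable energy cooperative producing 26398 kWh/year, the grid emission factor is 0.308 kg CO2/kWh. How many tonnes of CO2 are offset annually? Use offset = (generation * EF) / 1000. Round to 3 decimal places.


CO2 offset in kg = generation * emission_factor
CO2 offset = 26398 * 0.308 = 8130.58 kg
Convert to tonnes:
  CO2 offset = 8130.58 / 1000 = 8.131 tonnes

8.131


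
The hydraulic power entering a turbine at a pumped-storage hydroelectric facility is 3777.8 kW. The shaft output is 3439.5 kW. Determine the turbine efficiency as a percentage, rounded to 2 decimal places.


Turbine efficiency = (output power / input power) * 100
eta = (3439.5 / 3777.8) * 100
eta = 91.05%

91.05


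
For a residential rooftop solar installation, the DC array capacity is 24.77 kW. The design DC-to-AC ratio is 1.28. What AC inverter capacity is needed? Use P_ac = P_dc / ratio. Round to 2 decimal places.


The inverter AC capacity is determined by the DC/AC ratio.
Given: P_dc = 24.77 kW, DC/AC ratio = 1.28
P_ac = P_dc / ratio = 24.77 / 1.28
P_ac = 19.35 kW

19.35


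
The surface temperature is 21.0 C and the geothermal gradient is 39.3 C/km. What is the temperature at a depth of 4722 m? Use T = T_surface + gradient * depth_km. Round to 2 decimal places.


Convert depth to km: 4722 / 1000 = 4.722 km
Temperature increase = gradient * depth_km = 39.3 * 4.722 = 185.57 C
Temperature at depth = T_surface + delta_T = 21.0 + 185.57
T = 206.57 C

206.57


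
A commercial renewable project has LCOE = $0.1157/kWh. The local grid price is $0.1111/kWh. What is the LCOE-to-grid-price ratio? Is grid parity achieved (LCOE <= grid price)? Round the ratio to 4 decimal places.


Compare LCOE to grid price:
  LCOE = $0.1157/kWh, Grid price = $0.1111/kWh
  Ratio = LCOE / grid_price = 0.1157 / 0.1111 = 1.0414
  Grid parity achieved (ratio <= 1)? no

1.0414


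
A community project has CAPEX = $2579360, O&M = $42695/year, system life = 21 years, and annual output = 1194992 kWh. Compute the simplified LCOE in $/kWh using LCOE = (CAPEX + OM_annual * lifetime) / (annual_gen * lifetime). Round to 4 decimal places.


Total cost = CAPEX + OM * lifetime = 2579360 + 42695 * 21 = 2579360 + 896595 = 3475955
Total generation = annual * lifetime = 1194992 * 21 = 25094832 kWh
LCOE = 3475955 / 25094832
LCOE = 0.1385 $/kWh

0.1385


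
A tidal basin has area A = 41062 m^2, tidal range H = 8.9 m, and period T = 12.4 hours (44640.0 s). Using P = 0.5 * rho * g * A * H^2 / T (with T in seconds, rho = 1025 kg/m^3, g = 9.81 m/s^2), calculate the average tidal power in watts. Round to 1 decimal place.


Convert period to seconds: T = 12.4 * 3600 = 44640.0 s
H^2 = 8.9^2 = 79.21
P = 0.5 * rho * g * A * H^2 / T
P = 0.5 * 1025 * 9.81 * 41062 * 79.21 / 44640.0
P = 366318.5 W

366318.5


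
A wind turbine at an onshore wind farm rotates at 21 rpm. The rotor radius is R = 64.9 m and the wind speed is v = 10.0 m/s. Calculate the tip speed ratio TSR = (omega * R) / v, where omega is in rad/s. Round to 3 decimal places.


Convert rotational speed to rad/s:
  omega = 21 * 2 * pi / 60 = 2.1991 rad/s
Compute tip speed:
  v_tip = omega * R = 2.1991 * 64.9 = 142.723 m/s
Tip speed ratio:
  TSR = v_tip / v_wind = 142.723 / 10.0 = 14.272

14.272


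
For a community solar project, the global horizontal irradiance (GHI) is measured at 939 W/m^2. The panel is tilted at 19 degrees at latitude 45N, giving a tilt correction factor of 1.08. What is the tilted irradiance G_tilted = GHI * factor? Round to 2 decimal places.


Identify the given values:
  GHI = 939 W/m^2, tilt correction factor = 1.08
Apply the formula G_tilted = GHI * factor:
  G_tilted = 939 * 1.08
  G_tilted = 1014.12 W/m^2

1014.12


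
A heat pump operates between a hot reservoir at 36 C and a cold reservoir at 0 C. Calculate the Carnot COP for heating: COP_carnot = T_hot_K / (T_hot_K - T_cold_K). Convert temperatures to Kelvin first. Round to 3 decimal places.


Convert to Kelvin:
  T_hot = 36 + 273.15 = 309.15 K
  T_cold = 0 + 273.15 = 273.15 K
Apply Carnot COP formula:
  COP = T_hot_K / (T_hot_K - T_cold_K) = 309.15 / 36.0
  COP = 8.588

8.588


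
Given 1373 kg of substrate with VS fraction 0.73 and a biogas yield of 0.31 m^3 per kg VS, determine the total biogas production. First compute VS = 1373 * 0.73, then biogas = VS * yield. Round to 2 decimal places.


Compute volatile solids:
  VS = mass * VS_fraction = 1373 * 0.73 = 1002.29 kg
Calculate biogas volume:
  Biogas = VS * specific_yield = 1002.29 * 0.31
  Biogas = 310.71 m^3

310.71


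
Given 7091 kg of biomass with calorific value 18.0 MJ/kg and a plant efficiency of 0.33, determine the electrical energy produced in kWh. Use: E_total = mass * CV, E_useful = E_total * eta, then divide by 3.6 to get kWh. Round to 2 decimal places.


Total energy = mass * CV = 7091 * 18.0 = 127638.0 MJ
Useful energy = total * eta = 127638.0 * 0.33 = 42120.54 MJ
Convert to kWh: 42120.54 / 3.6
Useful energy = 11700.15 kWh

11700.15


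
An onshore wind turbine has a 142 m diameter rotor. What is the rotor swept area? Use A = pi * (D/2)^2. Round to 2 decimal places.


Compute the rotor radius:
  r = D / 2 = 142 / 2 = 71.0 m
Calculate swept area:
  A = pi * r^2 = pi * 71.0^2
  A = 15836.77 m^2

15836.77


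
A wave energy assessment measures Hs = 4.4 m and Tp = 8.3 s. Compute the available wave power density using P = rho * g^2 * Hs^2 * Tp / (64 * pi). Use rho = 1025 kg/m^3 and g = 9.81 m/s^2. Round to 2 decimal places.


Apply wave power formula:
  g^2 = 9.81^2 = 96.2361
  Hs^2 = 4.4^2 = 19.36
  Numerator = rho * g^2 * Hs^2 * Tp = 1025 * 96.2361 * 19.36 * 8.3 = 15850586.1
  Denominator = 64 * pi = 201.0619
  P = 15850586.1 / 201.0619 = 78834.35 W/m

78834.35


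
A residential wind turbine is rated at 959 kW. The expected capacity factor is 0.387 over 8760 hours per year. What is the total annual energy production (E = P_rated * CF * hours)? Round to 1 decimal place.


Annual energy = rated_kW * capacity_factor * hours_per_year
Given: P_rated = 959 kW, CF = 0.387, hours = 8760
E = 959 * 0.387 * 8760
E = 3251125.1 kWh

3251125.1


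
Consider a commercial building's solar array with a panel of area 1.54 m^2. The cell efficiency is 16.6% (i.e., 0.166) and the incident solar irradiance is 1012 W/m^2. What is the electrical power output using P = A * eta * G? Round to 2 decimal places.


Use the solar power formula P = A * eta * G.
Given: A = 1.54 m^2, eta = 0.166, G = 1012 W/m^2
P = 1.54 * 0.166 * 1012
P = 258.71 W

258.71


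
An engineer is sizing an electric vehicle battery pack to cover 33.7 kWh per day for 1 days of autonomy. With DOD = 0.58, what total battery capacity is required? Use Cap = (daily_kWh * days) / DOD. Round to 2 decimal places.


Total energy needed = daily * days = 33.7 * 1 = 33.7 kWh
Account for depth of discharge:
  Cap = total_energy / DOD = 33.7 / 0.58
  Cap = 58.10 kWh

58.10


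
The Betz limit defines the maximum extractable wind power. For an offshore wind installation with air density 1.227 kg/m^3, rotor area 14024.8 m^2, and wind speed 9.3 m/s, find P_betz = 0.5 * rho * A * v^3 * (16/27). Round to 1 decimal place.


The Betz coefficient Cp_max = 16/27 = 0.5926
v^3 = 9.3^3 = 804.357
P_betz = 0.5 * rho * A * v^3 * Cp_max
P_betz = 0.5 * 1.227 * 14024.8 * 804.357 * 0.5926
P_betz = 4101250.6 W

4101250.6


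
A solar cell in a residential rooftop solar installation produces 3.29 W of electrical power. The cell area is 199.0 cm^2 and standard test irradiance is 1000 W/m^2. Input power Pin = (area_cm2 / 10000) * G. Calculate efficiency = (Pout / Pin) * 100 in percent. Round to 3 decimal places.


First compute the input power:
  Pin = area_cm2 / 10000 * G = 199.0 / 10000 * 1000 = 19.9 W
Then compute efficiency:
  Efficiency = (Pout / Pin) * 100 = (3.29 / 19.9) * 100
  Efficiency = 16.533%

16.533


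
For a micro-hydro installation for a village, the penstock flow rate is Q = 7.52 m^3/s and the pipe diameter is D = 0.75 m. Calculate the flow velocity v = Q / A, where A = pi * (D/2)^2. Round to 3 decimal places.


Compute pipe cross-sectional area:
  A = pi * (D/2)^2 = pi * (0.75/2)^2 = 0.4418 m^2
Calculate velocity:
  v = Q / A = 7.52 / 0.4418
  v = 17.022 m/s

17.022


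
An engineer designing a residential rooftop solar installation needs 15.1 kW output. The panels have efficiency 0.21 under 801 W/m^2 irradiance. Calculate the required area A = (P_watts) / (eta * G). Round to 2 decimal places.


Convert target power to watts: P = 15.1 * 1000 = 15100.0 W
Compute denominator: eta * G = 0.21 * 801 = 168.21
Required area A = P / (eta * G) = 15100.0 / 168.21
A = 89.77 m^2

89.77


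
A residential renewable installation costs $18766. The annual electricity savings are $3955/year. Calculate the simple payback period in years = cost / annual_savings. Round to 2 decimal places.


Simple payback period = initial cost / annual savings
Payback = 18766 / 3955
Payback = 4.74 years

4.74


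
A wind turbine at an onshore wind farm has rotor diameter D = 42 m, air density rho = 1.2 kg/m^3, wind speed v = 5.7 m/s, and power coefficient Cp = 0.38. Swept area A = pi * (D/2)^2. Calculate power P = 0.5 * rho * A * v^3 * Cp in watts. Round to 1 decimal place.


Step 1 -- Compute swept area:
  A = pi * (D/2)^2 = pi * (42/2)^2 = 1385.44 m^2
Step 2 -- Apply wind power equation:
  P = 0.5 * rho * A * v^3 * Cp
  v^3 = 5.7^3 = 185.193
  P = 0.5 * 1.2 * 1385.44 * 185.193 * 0.38
  P = 58498.9 W

58498.9


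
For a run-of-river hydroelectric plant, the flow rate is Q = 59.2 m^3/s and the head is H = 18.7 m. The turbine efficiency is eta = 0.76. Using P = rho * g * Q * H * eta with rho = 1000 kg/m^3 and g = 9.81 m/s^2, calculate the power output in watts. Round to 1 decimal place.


Apply the hydropower formula P = rho * g * Q * H * eta
rho * g = 1000 * 9.81 = 9810.0
P = 9810.0 * 59.2 * 18.7 * 0.76
P = 8253647.4 W

8253647.4


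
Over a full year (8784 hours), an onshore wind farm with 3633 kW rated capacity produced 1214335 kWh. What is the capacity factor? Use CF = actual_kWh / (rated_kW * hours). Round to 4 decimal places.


Capacity factor = actual output / maximum possible output
Maximum possible = rated * hours = 3633 * 8784 = 31912272 kWh
CF = 1214335 / 31912272
CF = 0.0381

0.0381


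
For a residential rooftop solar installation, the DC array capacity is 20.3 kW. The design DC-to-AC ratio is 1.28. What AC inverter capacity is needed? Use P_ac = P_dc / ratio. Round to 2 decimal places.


The inverter AC capacity is determined by the DC/AC ratio.
Given: P_dc = 20.3 kW, DC/AC ratio = 1.28
P_ac = P_dc / ratio = 20.3 / 1.28
P_ac = 15.86 kW

15.86


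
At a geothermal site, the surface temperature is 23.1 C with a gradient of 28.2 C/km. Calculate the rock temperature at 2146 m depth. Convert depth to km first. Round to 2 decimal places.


Convert depth to km: 2146 / 1000 = 2.146 km
Temperature increase = gradient * depth_km = 28.2 * 2.146 = 60.52 C
Temperature at depth = T_surface + delta_T = 23.1 + 60.52
T = 83.62 C

83.62


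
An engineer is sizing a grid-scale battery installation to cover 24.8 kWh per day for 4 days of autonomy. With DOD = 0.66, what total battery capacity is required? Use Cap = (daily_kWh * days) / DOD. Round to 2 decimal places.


Total energy needed = daily * days = 24.8 * 4 = 99.2 kWh
Account for depth of discharge:
  Cap = total_energy / DOD = 99.2 / 0.66
  Cap = 150.30 kWh

150.30


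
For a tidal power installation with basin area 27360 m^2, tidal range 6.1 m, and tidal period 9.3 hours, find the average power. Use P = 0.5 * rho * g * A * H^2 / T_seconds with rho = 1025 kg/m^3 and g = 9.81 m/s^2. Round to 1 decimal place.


Convert period to seconds: T = 9.3 * 3600 = 33480.0 s
H^2 = 6.1^2 = 37.21
P = 0.5 * rho * g * A * H^2 / T
P = 0.5 * 1025 * 9.81 * 27360 * 37.21 / 33480.0
P = 152880.9 W

152880.9


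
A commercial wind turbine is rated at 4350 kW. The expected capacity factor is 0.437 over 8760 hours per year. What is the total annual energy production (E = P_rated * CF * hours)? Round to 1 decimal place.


Annual energy = rated_kW * capacity_factor * hours_per_year
Given: P_rated = 4350 kW, CF = 0.437, hours = 8760
E = 4350 * 0.437 * 8760
E = 16652322.0 kWh

16652322.0


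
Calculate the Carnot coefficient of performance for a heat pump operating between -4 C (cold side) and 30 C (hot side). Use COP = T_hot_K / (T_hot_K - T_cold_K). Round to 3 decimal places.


Convert to Kelvin:
  T_hot = 30 + 273.15 = 303.15 K
  T_cold = -4 + 273.15 = 269.15 K
Apply Carnot COP formula:
  COP = T_hot_K / (T_hot_K - T_cold_K) = 303.15 / 34.0
  COP = 8.916

8.916


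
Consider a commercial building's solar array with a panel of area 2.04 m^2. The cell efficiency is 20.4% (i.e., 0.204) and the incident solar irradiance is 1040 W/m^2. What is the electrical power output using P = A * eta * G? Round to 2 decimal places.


Use the solar power formula P = A * eta * G.
Given: A = 2.04 m^2, eta = 0.204, G = 1040 W/m^2
P = 2.04 * 0.204 * 1040
P = 432.81 W

432.81


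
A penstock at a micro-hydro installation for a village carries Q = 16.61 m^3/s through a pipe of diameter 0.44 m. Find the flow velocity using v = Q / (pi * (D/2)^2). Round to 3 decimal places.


Compute pipe cross-sectional area:
  A = pi * (D/2)^2 = pi * (0.44/2)^2 = 0.1521 m^2
Calculate velocity:
  v = Q / A = 16.61 / 0.1521
  v = 109.238 m/s

109.238


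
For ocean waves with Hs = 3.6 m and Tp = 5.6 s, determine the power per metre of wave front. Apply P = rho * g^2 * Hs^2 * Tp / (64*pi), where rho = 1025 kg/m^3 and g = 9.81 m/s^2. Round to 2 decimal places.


Apply wave power formula:
  g^2 = 9.81^2 = 96.2361
  Hs^2 = 3.6^2 = 12.96
  Numerator = rho * g^2 * Hs^2 * Tp = 1025 * 96.2361 * 12.96 * 5.6 = 7159041.97
  Denominator = 64 * pi = 201.0619
  P = 7159041.97 / 201.0619 = 35606.15 W/m

35606.15


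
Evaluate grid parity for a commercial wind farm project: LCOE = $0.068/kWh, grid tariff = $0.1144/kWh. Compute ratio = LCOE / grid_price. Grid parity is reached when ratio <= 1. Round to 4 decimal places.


Compare LCOE to grid price:
  LCOE = $0.068/kWh, Grid price = $0.1144/kWh
  Ratio = LCOE / grid_price = 0.068 / 0.1144 = 0.5944
  Grid parity achieved (ratio <= 1)? yes

0.5944


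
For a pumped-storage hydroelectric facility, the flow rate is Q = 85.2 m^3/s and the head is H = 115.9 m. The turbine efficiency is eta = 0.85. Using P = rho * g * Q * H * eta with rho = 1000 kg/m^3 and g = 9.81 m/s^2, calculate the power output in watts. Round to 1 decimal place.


Apply the hydropower formula P = rho * g * Q * H * eta
rho * g = 1000 * 9.81 = 9810.0
P = 9810.0 * 85.2 * 115.9 * 0.85
P = 82340019.2 W

82340019.2


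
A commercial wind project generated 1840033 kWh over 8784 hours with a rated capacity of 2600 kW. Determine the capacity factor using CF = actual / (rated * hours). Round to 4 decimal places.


Capacity factor = actual output / maximum possible output
Maximum possible = rated * hours = 2600 * 8784 = 22838400 kWh
CF = 1840033 / 22838400
CF = 0.0806

0.0806


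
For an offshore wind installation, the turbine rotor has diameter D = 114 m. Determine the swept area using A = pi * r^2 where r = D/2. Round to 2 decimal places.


Compute the rotor radius:
  r = D / 2 = 114 / 2 = 57.0 m
Calculate swept area:
  A = pi * r^2 = pi * 57.0^2
  A = 10207.03 m^2

10207.03


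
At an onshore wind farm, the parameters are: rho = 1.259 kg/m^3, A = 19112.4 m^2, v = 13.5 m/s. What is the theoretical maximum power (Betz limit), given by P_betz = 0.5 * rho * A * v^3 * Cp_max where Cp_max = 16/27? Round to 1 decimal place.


The Betz coefficient Cp_max = 16/27 = 0.5926
v^3 = 13.5^3 = 2460.375
P_betz = 0.5 * rho * A * v^3 * Cp_max
P_betz = 0.5 * 1.259 * 19112.4 * 2460.375 * 0.5926
P_betz = 17541571.0 W

17541571.0


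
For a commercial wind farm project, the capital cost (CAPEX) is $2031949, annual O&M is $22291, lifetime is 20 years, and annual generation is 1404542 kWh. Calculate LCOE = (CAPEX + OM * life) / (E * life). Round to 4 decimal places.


Total cost = CAPEX + OM * lifetime = 2031949 + 22291 * 20 = 2031949 + 445820 = 2477769
Total generation = annual * lifetime = 1404542 * 20 = 28090840 kWh
LCOE = 2477769 / 28090840
LCOE = 0.0882 $/kWh

0.0882


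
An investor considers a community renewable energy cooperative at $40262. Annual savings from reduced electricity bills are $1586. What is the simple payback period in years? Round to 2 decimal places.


Simple payback period = initial cost / annual savings
Payback = 40262 / 1586
Payback = 25.39 years

25.39


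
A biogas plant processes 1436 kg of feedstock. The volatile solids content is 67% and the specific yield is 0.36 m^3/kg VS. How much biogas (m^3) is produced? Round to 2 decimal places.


Compute volatile solids:
  VS = mass * VS_fraction = 1436 * 0.67 = 962.12 kg
Calculate biogas volume:
  Biogas = VS * specific_yield = 962.12 * 0.36
  Biogas = 346.36 m^3

346.36


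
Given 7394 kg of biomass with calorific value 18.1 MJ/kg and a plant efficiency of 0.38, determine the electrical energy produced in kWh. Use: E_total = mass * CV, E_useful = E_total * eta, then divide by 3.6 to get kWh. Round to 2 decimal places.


Total energy = mass * CV = 7394 * 18.1 = 133831.4 MJ
Useful energy = total * eta = 133831.4 * 0.38 = 50855.93 MJ
Convert to kWh: 50855.93 / 3.6
Useful energy = 14126.65 kWh

14126.65


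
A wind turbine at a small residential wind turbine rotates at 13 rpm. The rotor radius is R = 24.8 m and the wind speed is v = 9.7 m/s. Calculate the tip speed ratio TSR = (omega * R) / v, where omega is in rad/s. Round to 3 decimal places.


Convert rotational speed to rad/s:
  omega = 13 * 2 * pi / 60 = 1.3614 rad/s
Compute tip speed:
  v_tip = omega * R = 1.3614 * 24.8 = 33.762 m/s
Tip speed ratio:
  TSR = v_tip / v_wind = 33.762 / 9.7 = 3.481

3.481


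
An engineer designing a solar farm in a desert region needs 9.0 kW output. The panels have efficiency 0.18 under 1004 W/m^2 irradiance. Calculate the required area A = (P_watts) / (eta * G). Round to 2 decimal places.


Convert target power to watts: P = 9.0 * 1000 = 9000.0 W
Compute denominator: eta * G = 0.18 * 1004 = 180.72
Required area A = P / (eta * G) = 9000.0 / 180.72
A = 49.80 m^2

49.80


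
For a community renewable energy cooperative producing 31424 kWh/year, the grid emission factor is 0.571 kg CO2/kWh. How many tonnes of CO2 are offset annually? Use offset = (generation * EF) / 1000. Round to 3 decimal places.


CO2 offset in kg = generation * emission_factor
CO2 offset = 31424 * 0.571 = 17943.1 kg
Convert to tonnes:
  CO2 offset = 17943.1 / 1000 = 17.943 tonnes

17.943


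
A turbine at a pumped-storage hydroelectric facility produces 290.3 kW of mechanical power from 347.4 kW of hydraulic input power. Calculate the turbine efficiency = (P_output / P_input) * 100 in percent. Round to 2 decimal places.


Turbine efficiency = (output power / input power) * 100
eta = (290.3 / 347.4) * 100
eta = 83.56%

83.56
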